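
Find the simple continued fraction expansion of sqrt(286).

Write x_i = (sqrt(286) + m_i)/d_i with (m_0, d_0) = (0, 1). a_0 = floor(sqrt(286)) = 16, since 16^2 = 256 <= 286 < 289 = 17^2.
Iterate m_{i+1} = d_i*a_i - m_i, d_{i+1} = (286 - m_{i+1}^2)/d_i, a_{i+1} = floor((a_0 + m_{i+1})/d_{i+1}):
  m_1 = 1*16 - 0 = 16, d_1 = (286 - 16^2)/1 = 30/1 = 30, a_1 = floor((16 + 16)/30) = 1.
  m_2 = 30*1 - 16 = 14, d_2 = (286 - 14^2)/30 = 90/30 = 3, a_2 = floor((16 + 14)/3) = 10.
  m_3 = 3*10 - 14 = 16, d_3 = (286 - 16^2)/3 = 30/3 = 10, a_3 = floor((16 + 16)/10) = 3.
  m_4 = 10*3 - 16 = 14, d_4 = (286 - 14^2)/10 = 90/10 = 9, a_4 = floor((16 + 14)/9) = 3.
  m_5 = 9*3 - 14 = 13, d_5 = (286 - 13^2)/9 = 117/9 = 13, a_5 = floor((16 + 13)/13) = 2.
  m_6 = 13*2 - 13 = 13, d_6 = (286 - 13^2)/13 = 117/13 = 9, a_6 = floor((16 + 13)/9) = 3.
  m_7 = 9*3 - 13 = 14, d_7 = (286 - 14^2)/9 = 90/9 = 10, a_7 = floor((16 + 14)/10) = 3.
  m_8 = 10*3 - 14 = 16, d_8 = (286 - 16^2)/10 = 30/10 = 3, a_8 = floor((16 + 16)/3) = 10.
  m_9 = 3*10 - 16 = 14, d_9 = (286 - 14^2)/3 = 90/3 = 30, a_9 = floor((16 + 14)/30) = 1.
  m_10 = 30*1 - 14 = 16, d_10 = (286 - 16^2)/30 = 30/30 = 1, a_10 = floor((16 + 16)/1) = 32.
  m_11 = 1*32 - 16 = 16, d_11 = (286 - 16^2)/1 = 30/1 = 30: (m_11, d_11) = (m_1, d_1) = (16, 30), so from here the quotients repeat a_1, ..., a_10; the period length is 10.
Hence the expansion of sqrt(286) is a_0 = 16 followed by the repeating block 1, 10, 3, 3, 2, 3, 3, 10, 1, 32 (period 10).

[16; (1, 10, 3, 3, 2, 3, 3, 10, 1, 32)]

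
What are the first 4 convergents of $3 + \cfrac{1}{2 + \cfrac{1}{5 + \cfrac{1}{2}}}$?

Using the convergent recurrence p_i = a_i*p_{i-1} + p_{i-2}, q_i = a_i*q_{i-1} + q_{i-2} with p_{-2}=0, p_{-1}=1, q_{-2}=1, q_{-1}=0:
  i=0: a_0=3, p_0 = 3*1 + 0 = 3, q_0 = 3*0 + 1 = 1.
  i=1: a_1=2, p_1 = 2*3 + 1 = 7, q_1 = 2*1 + 0 = 2.
  i=2: a_2=5, p_2 = 5*7 + 3 = 38, q_2 = 5*2 + 1 = 11.
  i=3: a_3=2, p_3 = 2*38 + 7 = 83, q_3 = 2*11 + 2 = 24.

3/1, 7/2, 38/11, 83/24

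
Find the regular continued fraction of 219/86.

Run the Euclidean algorithm on 219 and 86; the successive quotients are the partial quotients a_0, a_1, ... (each step inverts the fractional part left over by the previous one):
  219 = 2*86 + 47, so a_0 = 2.
  86 = 1*47 + 39, so a_1 = 1.
  47 = 1*39 + 8, so a_2 = 1.
  39 = 4*8 + 7, so a_3 = 4.
  8 = 1*7 + 1, so a_4 = 1.
  7 = 7*1 + 0, so a_5 = 7.
The remainder reaches 0 after 6 divisions, so the expansion has 6 partial quotients, read off in order.

[2; 1, 1, 4, 1, 7]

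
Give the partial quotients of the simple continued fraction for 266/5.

[53; 5]

Run the Euclidean algorithm on 266 and 5; the successive quotients are the partial quotients a_0, a_1, ... (each step inverts the fractional part left over by the previous one):
  266 = 53*5 + 1, so a_0 = 53.
  5 = 5*1 + 0, so a_1 = 5.
The remainder reaches 0 after 2 divisions, so the expansion has 2 partial quotients, read off in order.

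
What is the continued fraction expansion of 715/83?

Run the Euclidean algorithm on 715 and 83; the successive quotients are the partial quotients a_0, a_1, ... (each step inverts the fractional part left over by the previous one):
  715 = 8*83 + 51, so a_0 = 8.
  83 = 1*51 + 32, so a_1 = 1.
  51 = 1*32 + 19, so a_2 = 1.
  32 = 1*19 + 13, so a_3 = 1.
  19 = 1*13 + 6, so a_4 = 1.
  13 = 2*6 + 1, so a_5 = 2.
  6 = 6*1 + 0, so a_6 = 6.
The remainder reaches 0 after 7 divisions, so the expansion has 7 partial quotients, read off in order.

[8; 1, 1, 1, 1, 2, 6]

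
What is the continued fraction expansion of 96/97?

[0; 1, 96]

Run the Euclidean algorithm on 96 and 97; the successive quotients are the partial quotients a_0, a_1, ... (each step inverts the fractional part left over by the previous one):
  96 = 0*97 + 96, so a_0 = 0.
  97 = 1*96 + 1, so a_1 = 1.
  96 = 96*1 + 0, so a_2 = 96.
The remainder reaches 0 after 3 divisions, so the expansion has 3 partial quotients, read off in order.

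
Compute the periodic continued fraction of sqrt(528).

[22; (1, 44)]

Write x_i = (sqrt(528) + m_i)/d_i with (m_0, d_0) = (0, 1). a_0 = floor(sqrt(528)) = 22, since 22^2 = 484 <= 528 < 529 = 23^2.
Iterate m_{i+1} = d_i*a_i - m_i, d_{i+1} = (528 - m_{i+1}^2)/d_i, a_{i+1} = floor((a_0 + m_{i+1})/d_{i+1}):
  m_1 = 1*22 - 0 = 22, d_1 = (528 - 22^2)/1 = 44/1 = 44, a_1 = floor((22 + 22)/44) = 1.
  m_2 = 44*1 - 22 = 22, d_2 = (528 - 22^2)/44 = 44/44 = 1, a_2 = floor((22 + 22)/1) = 44.
  m_3 = 1*44 - 22 = 22, d_3 = (528 - 22^2)/1 = 44/1 = 44: (m_3, d_3) = (m_1, d_1) = (22, 44), so from here the quotients repeat a_1, a_2; the period length is 2.
Hence the expansion of sqrt(528) is a_0 = 22 followed by the repeating block 1, 44 (period 2).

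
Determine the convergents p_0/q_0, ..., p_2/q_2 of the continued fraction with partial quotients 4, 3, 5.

Using the convergent recurrence p_i = a_i*p_{i-1} + p_{i-2}, q_i = a_i*q_{i-1} + q_{i-2} with p_{-2}=0, p_{-1}=1, q_{-2}=1, q_{-1}=0:
  i=0: a_0=4, p_0 = 4*1 + 0 = 4, q_0 = 4*0 + 1 = 1.
  i=1: a_1=3, p_1 = 3*4 + 1 = 13, q_1 = 3*1 + 0 = 3.
  i=2: a_2=5, p_2 = 5*13 + 4 = 69, q_2 = 5*3 + 1 = 16.

4/1, 13/3, 69/16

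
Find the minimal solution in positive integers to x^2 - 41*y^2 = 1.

First expand sqrt(41) as a continued fraction. With x_i = (sqrt(41) + m_i)/d_i and (m_0, d_0) = (0, 1): a_0 = floor(sqrt(41)) = 6, since 6^2 = 36 <= 41 < 49 = 7^2.
Iterate m_{i+1} = d_i*a_i - m_i, d_{i+1} = (41 - m_{i+1}^2)/d_i, a_{i+1} = floor((a_0 + m_{i+1})/d_{i+1}):
  m_1 = 1*6 - 0 = 6, d_1 = (41 - 6^2)/1 = 5/1 = 5, a_1 = floor((6 + 6)/5) = 2.
  m_2 = 5*2 - 6 = 4, d_2 = (41 - 4^2)/5 = 25/5 = 5, a_2 = floor((6 + 4)/5) = 2.
  m_3 = 5*2 - 4 = 6, d_3 = (41 - 6^2)/5 = 5/5 = 1, a_3 = floor((6 + 6)/1) = 12.
  m_4 = 1*12 - 6 = 6, d_4 = (41 - 6^2)/1 = 5/1 = 5: (m_4, d_4) = (m_1, d_1) = (6, 5), so from here the quotients repeat a_1, ..., a_3; the period length is 3.
So sqrt(41) = [6; (2, 2, 12)] with period length k = 3.
k is odd, so (p_{k-1}, q_{k-1}) only solves x^2 - 41y^2 = -1 and the fundamental solution of x^2 - 41y^2 = 1 is (p_{2k-1}, q_{2k-1}) = (p_5, q_5); compute convergents through index 5, running through the period twice.
Convergents (p_i = a_i*p_{i-1} + p_{i-2}, q_i = a_i*q_{i-1} + q_{i-2} with p_{-2}=0, p_{-1}=1, q_{-2}=1, q_{-1}=0):
  i=0: a_0=6, p_0 = 6*1 + 0 = 6, q_0 = 6*0 + 1 = 1.
  i=1: a_1=2, p_1 = 2*6 + 1 = 13, q_1 = 2*1 + 0 = 2.
  i=2: a_2=2, p_2 = 2*13 + 6 = 32, q_2 = 2*2 + 1 = 5.
  i=3: a_3=12, p_3 = 12*32 + 13 = 397, q_3 = 12*5 + 2 = 62.
  i=4: a_4=2, p_4 = 2*397 + 32 = 826, q_4 = 2*62 + 5 = 129.
  i=5: a_5=2, p_5 = 2*826 + 397 = 2049, q_5 = 2*129 + 62 = 320.
Indeed p_2^2 - 41*q_2^2 = 1024 - 1025 = -1, not +1.
Check: 2049^2 - 41*320^2 = 4198401 - 4198400 = 1, so (x, y) = (2049, 320) solves the equation, and by the theorem it is the least positive solution.

(x, y) = (2049, 320)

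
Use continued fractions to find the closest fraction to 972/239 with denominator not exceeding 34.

61/15

Expand x = 972/239 as a continued fraction with the Euclidean algorithm:
  972 = 4*239 + 16, so a_0 = 4.
  239 = 14*16 + 15, so a_1 = 14.
  16 = 1*15 + 1, so a_2 = 1.
  15 = 15*1 + 0, so a_3 = 15.
so x = [4; 14, 1, 15].
Convergents (p_i = a_i*p_{i-1} + p_{i-2}, q_i = a_i*q_{i-1} + q_{i-2} with p_{-2}=0, p_{-1}=1, q_{-2}=1, q_{-1}=0), until the denominator exceeds 34:
  i=0: a_0=4, p_0 = 4*1 + 0 = 4, q_0 = 4*0 + 1 = 1.
  i=1: a_1=14, p_1 = 14*4 + 1 = 57, q_1 = 14*1 + 0 = 14.
  i=2: a_2=1, p_2 = 1*57 + 4 = 61, q_2 = 1*14 + 1 = 15.
  i=3: a_3=15, p_3 = 15*61 + 57 = 972, q_3 = 15*15 + 14 = 239.
q_3 = 239 > 34, so the last convergent with denominator <= 34 is p_2/q_2 = 61/15.
The closest fraction with denominator <= 34 is either p_2/q_2 or the intermediate fraction (k*p_2 + p_1)/(k*q_2 + q_1) with the largest k >= 1 whose denominator stays <= 34; these approach x as k grows, and every other convergent or intermediate fraction in range is farther away.
Largest k: floor((34 - q_1)/q_2) = floor((34 - 14)/15) = 1.
That gives (1*61 + 57)/(1*15 + 14) = 118/29.
Compare the errors: |x - 61/15| = |972*15 - 61*239|/(239*15) = 1/3585, and |x - 118/29| = |972*29 - 118*239|/(239*29) = 14/6931.
Cross-multiplying, 1*6931 = 6931 < 50190 = 14*3585, so 1/3585 is smaller: the convergent 61/15 is closer to x than 118/29.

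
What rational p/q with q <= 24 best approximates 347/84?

95/23

Expand x = 347/84 as a continued fraction with the Euclidean algorithm:
  347 = 4*84 + 11, so a_0 = 4.
  84 = 7*11 + 7, so a_1 = 7.
  11 = 1*7 + 4, so a_2 = 1.
  7 = 1*4 + 3, so a_3 = 1.
  4 = 1*3 + 1, so a_4 = 1.
  3 = 3*1 + 0, so a_5 = 3.
so x = [4; 7, 1, 1, 1, 3].
Convergents (p_i = a_i*p_{i-1} + p_{i-2}, q_i = a_i*q_{i-1} + q_{i-2} with p_{-2}=0, p_{-1}=1, q_{-2}=1, q_{-1}=0), until the denominator exceeds 24:
  i=0: a_0=4, p_0 = 4*1 + 0 = 4, q_0 = 4*0 + 1 = 1.
  i=1: a_1=7, p_1 = 7*4 + 1 = 29, q_1 = 7*1 + 0 = 7.
  i=2: a_2=1, p_2 = 1*29 + 4 = 33, q_2 = 1*7 + 1 = 8.
  i=3: a_3=1, p_3 = 1*33 + 29 = 62, q_3 = 1*8 + 7 = 15.
  i=4: a_4=1, p_4 = 1*62 + 33 = 95, q_4 = 1*15 + 8 = 23.
  i=5: a_5=3, p_5 = 3*95 + 62 = 347, q_5 = 3*23 + 15 = 84.
q_5 = 84 > 24, so the last convergent with denominator <= 24 is p_4/q_4 = 95/23.
The closest fraction with denominator <= 24 is either p_4/q_4 or the intermediate fraction (k*p_4 + p_3)/(k*q_4 + q_3) with the largest k >= 1 whose denominator stays <= 24; these approach x as k grows, and every other convergent or intermediate fraction in range is farther away.
Largest k: floor((24 - q_3)/q_4) = floor((24 - 15)/23) = 0.
Since k = 0, no intermediate fraction beyond p_4/q_4 has denominator <= 24, so the convergent 95/23 is the closest (its error is |347*23 - 95*84|/(84*23) = 1/1932).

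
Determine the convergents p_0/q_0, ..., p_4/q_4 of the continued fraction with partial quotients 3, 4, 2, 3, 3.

Using the convergent recurrence p_i = a_i*p_{i-1} + p_{i-2}, q_i = a_i*q_{i-1} + q_{i-2} with p_{-2}=0, p_{-1}=1, q_{-2}=1, q_{-1}=0:
  i=0: a_0=3, p_0 = 3*1 + 0 = 3, q_0 = 3*0 + 1 = 1.
  i=1: a_1=4, p_1 = 4*3 + 1 = 13, q_1 = 4*1 + 0 = 4.
  i=2: a_2=2, p_2 = 2*13 + 3 = 29, q_2 = 2*4 + 1 = 9.
  i=3: a_3=3, p_3 = 3*29 + 13 = 100, q_3 = 3*9 + 4 = 31.
  i=4: a_4=3, p_4 = 3*100 + 29 = 329, q_4 = 3*31 + 9 = 102.

3/1, 13/4, 29/9, 100/31, 329/102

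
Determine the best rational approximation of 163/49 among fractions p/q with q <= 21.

10/3

Expand x = 163/49 as a continued fraction with the Euclidean algorithm:
  163 = 3*49 + 16, so a_0 = 3.
  49 = 3*16 + 1, so a_1 = 3.
  16 = 16*1 + 0, so a_2 = 16.
so x = [3; 3, 16].
Convergents (p_i = a_i*p_{i-1} + p_{i-2}, q_i = a_i*q_{i-1} + q_{i-2} with p_{-2}=0, p_{-1}=1, q_{-2}=1, q_{-1}=0), until the denominator exceeds 21:
  i=0: a_0=3, p_0 = 3*1 + 0 = 3, q_0 = 3*0 + 1 = 1.
  i=1: a_1=3, p_1 = 3*3 + 1 = 10, q_1 = 3*1 + 0 = 3.
  i=2: a_2=16, p_2 = 16*10 + 3 = 163, q_2 = 16*3 + 1 = 49.
q_2 = 49 > 21, so the last convergent with denominator <= 21 is p_1/q_1 = 10/3.
The closest fraction with denominator <= 21 is either p_1/q_1 or the intermediate fraction (k*p_1 + p_0)/(k*q_1 + q_0) with the largest k >= 1 whose denominator stays <= 21; these approach x as k grows, and every other convergent or intermediate fraction in range is farther away.
Largest k: floor((21 - q_0)/q_1) = floor((21 - 1)/3) = 6.
That gives (6*10 + 3)/(6*3 + 1) = 63/19.
Compare the errors: |x - 10/3| = |163*3 - 10*49|/(49*3) = 1/147, and |x - 63/19| = |163*19 - 63*49|/(49*19) = 10/931.
Cross-multiplying, 1*931 = 931 < 1470 = 10*147, so 1/147 is smaller: the convergent 10/3 is closer to x than 63/19.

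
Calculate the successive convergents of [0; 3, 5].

0/1, 1/3, 5/16

Using the convergent recurrence p_i = a_i*p_{i-1} + p_{i-2}, q_i = a_i*q_{i-1} + q_{i-2} with p_{-2}=0, p_{-1}=1, q_{-2}=1, q_{-1}=0:
  i=0: a_0=0, p_0 = 0*1 + 0 = 0, q_0 = 0*0 + 1 = 1.
  i=1: a_1=3, p_1 = 3*0 + 1 = 1, q_1 = 3*1 + 0 = 3.
  i=2: a_2=5, p_2 = 5*1 + 0 = 5, q_2 = 5*3 + 1 = 16.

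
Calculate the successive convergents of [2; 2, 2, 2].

2/1, 5/2, 12/5, 29/12

Using the convergent recurrence p_i = a_i*p_{i-1} + p_{i-2}, q_i = a_i*q_{i-1} + q_{i-2} with p_{-2}=0, p_{-1}=1, q_{-2}=1, q_{-1}=0:
  i=0: a_0=2, p_0 = 2*1 + 0 = 2, q_0 = 2*0 + 1 = 1.
  i=1: a_1=2, p_1 = 2*2 + 1 = 5, q_1 = 2*1 + 0 = 2.
  i=2: a_2=2, p_2 = 2*5 + 2 = 12, q_2 = 2*2 + 1 = 5.
  i=3: a_3=2, p_3 = 2*12 + 5 = 29, q_3 = 2*5 + 2 = 12.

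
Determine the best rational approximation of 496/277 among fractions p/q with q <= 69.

Expand x = 496/277 as a continued fraction with the Euclidean algorithm:
  496 = 1*277 + 219, so a_0 = 1.
  277 = 1*219 + 58, so a_1 = 1.
  219 = 3*58 + 45, so a_2 = 3.
  58 = 1*45 + 13, so a_3 = 1.
  45 = 3*13 + 6, so a_4 = 3.
  13 = 2*6 + 1, so a_5 = 2.
  6 = 6*1 + 0, so a_6 = 6.
so x = [1; 1, 3, 1, 3, 2, 6].
Convergents (p_i = a_i*p_{i-1} + p_{i-2}, q_i = a_i*q_{i-1} + q_{i-2} with p_{-2}=0, p_{-1}=1, q_{-2}=1, q_{-1}=0), until the denominator exceeds 69:
  i=0: a_0=1, p_0 = 1*1 + 0 = 1, q_0 = 1*0 + 1 = 1.
  i=1: a_1=1, p_1 = 1*1 + 1 = 2, q_1 = 1*1 + 0 = 1.
  i=2: a_2=3, p_2 = 3*2 + 1 = 7, q_2 = 3*1 + 1 = 4.
  i=3: a_3=1, p_3 = 1*7 + 2 = 9, q_3 = 1*4 + 1 = 5.
  i=4: a_4=3, p_4 = 3*9 + 7 = 34, q_4 = 3*5 + 4 = 19.
  i=5: a_5=2, p_5 = 2*34 + 9 = 77, q_5 = 2*19 + 5 = 43.
  i=6: a_6=6, p_6 = 6*77 + 34 = 496, q_6 = 6*43 + 19 = 277.
q_6 = 277 > 69, so the last convergent with denominator <= 69 is p_5/q_5 = 77/43.
The closest fraction with denominator <= 69 is either p_5/q_5 or the intermediate fraction (k*p_5 + p_4)/(k*q_5 + q_4) with the largest k >= 1 whose denominator stays <= 69; these approach x as k grows, and every other convergent or intermediate fraction in range is farther away.
Largest k: floor((69 - q_4)/q_5) = floor((69 - 19)/43) = 1.
That gives (1*77 + 34)/(1*43 + 19) = 111/62.
Compare the errors: |x - 77/43| = |496*43 - 77*277|/(277*43) = 1/11911, and |x - 111/62| = |496*62 - 111*277|/(277*62) = 5/17174.
Cross-multiplying, 1*17174 = 17174 < 59555 = 5*11911, so 1/11911 is smaller: the convergent 77/43 is closer to x than 111/62.

77/43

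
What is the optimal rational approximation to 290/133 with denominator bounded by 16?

Expand x = 290/133 as a continued fraction with the Euclidean algorithm:
  290 = 2*133 + 24, so a_0 = 2.
  133 = 5*24 + 13, so a_1 = 5.
  24 = 1*13 + 11, so a_2 = 1.
  13 = 1*11 + 2, so a_3 = 1.
  11 = 5*2 + 1, so a_4 = 5.
  2 = 2*1 + 0, so a_5 = 2.
so x = [2; 5, 1, 1, 5, 2].
Convergents (p_i = a_i*p_{i-1} + p_{i-2}, q_i = a_i*q_{i-1} + q_{i-2} with p_{-2}=0, p_{-1}=1, q_{-2}=1, q_{-1}=0), until the denominator exceeds 16:
  i=0: a_0=2, p_0 = 2*1 + 0 = 2, q_0 = 2*0 + 1 = 1.
  i=1: a_1=5, p_1 = 5*2 + 1 = 11, q_1 = 5*1 + 0 = 5.
  i=2: a_2=1, p_2 = 1*11 + 2 = 13, q_2 = 1*5 + 1 = 6.
  i=3: a_3=1, p_3 = 1*13 + 11 = 24, q_3 = 1*6 + 5 = 11.
  i=4: a_4=5, p_4 = 5*24 + 13 = 133, q_4 = 5*11 + 6 = 61.
q_4 = 61 > 16, so the last convergent with denominator <= 16 is p_3/q_3 = 24/11.
The closest fraction with denominator <= 16 is either p_3/q_3 or the intermediate fraction (k*p_3 + p_2)/(k*q_3 + q_2) with the largest k >= 1 whose denominator stays <= 16; these approach x as k grows, and every other convergent or intermediate fraction in range is farther away.
Largest k: floor((16 - q_2)/q_3) = floor((16 - 6)/11) = 0.
Since k = 0, no intermediate fraction beyond p_3/q_3 has denominator <= 16, so the convergent 24/11 is the closest (its error is |290*11 - 24*133|/(133*11) = 2/1463).

24/11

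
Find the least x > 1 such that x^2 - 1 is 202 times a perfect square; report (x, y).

First expand sqrt(202) as a continued fraction. With x_i = (sqrt(202) + m_i)/d_i and (m_0, d_0) = (0, 1): a_0 = floor(sqrt(202)) = 14, since 14^2 = 196 <= 202 < 225 = 15^2.
Iterate m_{i+1} = d_i*a_i - m_i, d_{i+1} = (202 - m_{i+1}^2)/d_i, a_{i+1} = floor((a_0 + m_{i+1})/d_{i+1}):
  m_1 = 1*14 - 0 = 14, d_1 = (202 - 14^2)/1 = 6/1 = 6, a_1 = floor((14 + 14)/6) = 4.
  m_2 = 6*4 - 14 = 10, d_2 = (202 - 10^2)/6 = 102/6 = 17, a_2 = floor((14 + 10)/17) = 1.
  m_3 = 17*1 - 10 = 7, d_3 = (202 - 7^2)/17 = 153/17 = 9, a_3 = floor((14 + 7)/9) = 2.
  m_4 = 9*2 - 7 = 11, d_4 = (202 - 11^2)/9 = 81/9 = 9, a_4 = floor((14 + 11)/9) = 2.
  m_5 = 9*2 - 11 = 7, d_5 = (202 - 7^2)/9 = 153/9 = 17, a_5 = floor((14 + 7)/17) = 1.
  m_6 = 17*1 - 7 = 10, d_6 = (202 - 10^2)/17 = 102/17 = 6, a_6 = floor((14 + 10)/6) = 4.
  m_7 = 6*4 - 10 = 14, d_7 = (202 - 14^2)/6 = 6/6 = 1, a_7 = floor((14 + 14)/1) = 28.
  m_8 = 1*28 - 14 = 14, d_8 = (202 - 14^2)/1 = 6/1 = 6: (m_8, d_8) = (m_1, d_1) = (14, 6), so from here the quotients repeat a_1, ..., a_7; the period length is 7.
So sqrt(202) = [14; (4, 1, 2, 2, 1, 4, 28)] with period length k = 7.
k is odd, so (p_{k-1}, q_{k-1}) only solves x^2 - 202y^2 = -1 and the fundamental solution of x^2 - 202y^2 = 1 is (p_{2k-1}, q_{2k-1}) = (p_13, q_13); compute convergents through index 13, running through the period twice.
Convergents (p_i = a_i*p_{i-1} + p_{i-2}, q_i = a_i*q_{i-1} + q_{i-2} with p_{-2}=0, p_{-1}=1, q_{-2}=1, q_{-1}=0):
  i=0: a_0=14, p_0 = 14*1 + 0 = 14, q_0 = 14*0 + 1 = 1.
  i=1: a_1=4, p_1 = 4*14 + 1 = 57, q_1 = 4*1 + 0 = 4.
  i=2: a_2=1, p_2 = 1*57 + 14 = 71, q_2 = 1*4 + 1 = 5.
  i=3: a_3=2, p_3 = 2*71 + 57 = 199, q_3 = 2*5 + 4 = 14.
  i=4: a_4=2, p_4 = 2*199 + 71 = 469, q_4 = 2*14 + 5 = 33.
  i=5: a_5=1, p_5 = 1*469 + 199 = 668, q_5 = 1*33 + 14 = 47.
  i=6: a_6=4, p_6 = 4*668 + 469 = 3141, q_6 = 4*47 + 33 = 221.
  i=7: a_7=28, p_7 = 28*3141 + 668 = 88616, q_7 = 28*221 + 47 = 6235.
  i=8: a_8=4, p_8 = 4*88616 + 3141 = 357605, q_8 = 4*6235 + 221 = 25161.
  i=9: a_9=1, p_9 = 1*357605 + 88616 = 446221, q_9 = 1*25161 + 6235 = 31396.
  i=10: a_10=2, p_10 = 2*446221 + 357605 = 1250047, q_10 = 2*31396 + 25161 = 87953.
  i=11: a_11=2, p_11 = 2*1250047 + 446221 = 2946315, q_11 = 2*87953 + 31396 = 207302.
  i=12: a_12=1, p_12 = 1*2946315 + 1250047 = 4196362, q_12 = 1*207302 + 87953 = 295255.
  i=13: a_13=4, p_13 = 4*4196362 + 2946315 = 19731763, q_13 = 4*295255 + 207302 = 1388322.
Indeed p_6^2 - 202*q_6^2 = 9865881 - 9865882 = -1, not +1.
Check: 19731763^2 - 202*1388322^2 = 389342471088169 - 389342471088168 = 1, so (x, y) = (19731763, 1388322) solves the equation, and by the theorem it is the least positive solution.

(x, y) = (19731763, 1388322)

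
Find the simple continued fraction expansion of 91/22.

[4; 7, 3]

Run the Euclidean algorithm on 91 and 22; the successive quotients are the partial quotients a_0, a_1, ... (each step inverts the fractional part left over by the previous one):
  91 = 4*22 + 3, so a_0 = 4.
  22 = 7*3 + 1, so a_1 = 7.
  3 = 3*1 + 0, so a_2 = 3.
The remainder reaches 0 after 3 divisions, so the expansion has 3 partial quotients, read off in order.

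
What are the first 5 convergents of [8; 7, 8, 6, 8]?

8/1, 57/7, 464/57, 2841/349, 23192/2849

Using the convergent recurrence p_i = a_i*p_{i-1} + p_{i-2}, q_i = a_i*q_{i-1} + q_{i-2} with p_{-2}=0, p_{-1}=1, q_{-2}=1, q_{-1}=0:
  i=0: a_0=8, p_0 = 8*1 + 0 = 8, q_0 = 8*0 + 1 = 1.
  i=1: a_1=7, p_1 = 7*8 + 1 = 57, q_1 = 7*1 + 0 = 7.
  i=2: a_2=8, p_2 = 8*57 + 8 = 464, q_2 = 8*7 + 1 = 57.
  i=3: a_3=6, p_3 = 6*464 + 57 = 2841, q_3 = 6*57 + 7 = 349.
  i=4: a_4=8, p_4 = 8*2841 + 464 = 23192, q_4 = 8*349 + 57 = 2849.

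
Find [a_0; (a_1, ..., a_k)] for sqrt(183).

[13; (1, 1, 8, 1, 1, 26)]

Write x_i = (sqrt(183) + m_i)/d_i with (m_0, d_0) = (0, 1). a_0 = floor(sqrt(183)) = 13, since 13^2 = 169 <= 183 < 196 = 14^2.
Iterate m_{i+1} = d_i*a_i - m_i, d_{i+1} = (183 - m_{i+1}^2)/d_i, a_{i+1} = floor((a_0 + m_{i+1})/d_{i+1}):
  m_1 = 1*13 - 0 = 13, d_1 = (183 - 13^2)/1 = 14/1 = 14, a_1 = floor((13 + 13)/14) = 1.
  m_2 = 14*1 - 13 = 1, d_2 = (183 - 1^2)/14 = 182/14 = 13, a_2 = floor((13 + 1)/13) = 1.
  m_3 = 13*1 - 1 = 12, d_3 = (183 - 12^2)/13 = 39/13 = 3, a_3 = floor((13 + 12)/3) = 8.
  m_4 = 3*8 - 12 = 12, d_4 = (183 - 12^2)/3 = 39/3 = 13, a_4 = floor((13 + 12)/13) = 1.
  m_5 = 13*1 - 12 = 1, d_5 = (183 - 1^2)/13 = 182/13 = 14, a_5 = floor((13 + 1)/14) = 1.
  m_6 = 14*1 - 1 = 13, d_6 = (183 - 13^2)/14 = 14/14 = 1, a_6 = floor((13 + 13)/1) = 26.
  m_7 = 1*26 - 13 = 13, d_7 = (183 - 13^2)/1 = 14/1 = 14: (m_7, d_7) = (m_1, d_1) = (13, 14), so from here the quotients repeat a_1, ..., a_6; the period length is 6.
Hence the expansion of sqrt(183) is a_0 = 13 followed by the repeating block 1, 1, 8, 1, 1, 26 (period 6).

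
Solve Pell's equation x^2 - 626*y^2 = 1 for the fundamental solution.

First expand sqrt(626) as a continued fraction. With x_i = (sqrt(626) + m_i)/d_i and (m_0, d_0) = (0, 1): a_0 = floor(sqrt(626)) = 25, since 25^2 = 625 <= 626 < 676 = 26^2.
Iterate m_{i+1} = d_i*a_i - m_i, d_{i+1} = (626 - m_{i+1}^2)/d_i, a_{i+1} = floor((a_0 + m_{i+1})/d_{i+1}):
  m_1 = 1*25 - 0 = 25, d_1 = (626 - 25^2)/1 = 1/1 = 1, a_1 = floor((25 + 25)/1) = 50.
  m_2 = 1*50 - 25 = 25, d_2 = (626 - 25^2)/1 = 1/1 = 1: (m_2, d_2) = (m_1, d_1) = (25, 1), so from here the quotient a_1 repeats; the period length is 1.
So sqrt(626) = [25; (50)] with period length k = 1.
k is odd, so (p_{k-1}, q_{k-1}) only solves x^2 - 626y^2 = -1 and the fundamental solution of x^2 - 626y^2 = 1 is (p_{2k-1}, q_{2k-1}) = (p_1, q_1); compute convergents through index 1, running through the period twice.
Convergents (p_i = a_i*p_{i-1} + p_{i-2}, q_i = a_i*q_{i-1} + q_{i-2} with p_{-2}=0, p_{-1}=1, q_{-2}=1, q_{-1}=0):
  i=0: a_0=25, p_0 = 25*1 + 0 = 25, q_0 = 25*0 + 1 = 1.
  i=1: a_1=50, p_1 = 50*25 + 1 = 1251, q_1 = 50*1 + 0 = 50.
Indeed p_0^2 - 626*q_0^2 = 625 - 626 = -1, not +1.
Check: 1251^2 - 626*50^2 = 1565001 - 1565000 = 1, so (x, y) = (1251, 50) solves the equation, and by the theorem it is the least positive solution.

(x, y) = (1251, 50)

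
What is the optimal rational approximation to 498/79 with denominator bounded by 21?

63/10

Expand x = 498/79 as a continued fraction with the Euclidean algorithm:
  498 = 6*79 + 24, so a_0 = 6.
  79 = 3*24 + 7, so a_1 = 3.
  24 = 3*7 + 3, so a_2 = 3.
  7 = 2*3 + 1, so a_3 = 2.
  3 = 3*1 + 0, so a_4 = 3.
so x = [6; 3, 3, 2, 3].
Convergents (p_i = a_i*p_{i-1} + p_{i-2}, q_i = a_i*q_{i-1} + q_{i-2} with p_{-2}=0, p_{-1}=1, q_{-2}=1, q_{-1}=0), until the denominator exceeds 21:
  i=0: a_0=6, p_0 = 6*1 + 0 = 6, q_0 = 6*0 + 1 = 1.
  i=1: a_1=3, p_1 = 3*6 + 1 = 19, q_1 = 3*1 + 0 = 3.
  i=2: a_2=3, p_2 = 3*19 + 6 = 63, q_2 = 3*3 + 1 = 10.
  i=3: a_3=2, p_3 = 2*63 + 19 = 145, q_3 = 2*10 + 3 = 23.
q_3 = 23 > 21, so the last convergent with denominator <= 21 is p_2/q_2 = 63/10.
The closest fraction with denominator <= 21 is either p_2/q_2 or the intermediate fraction (k*p_2 + p_1)/(k*q_2 + q_1) with the largest k >= 1 whose denominator stays <= 21; these approach x as k grows, and every other convergent or intermediate fraction in range is farther away.
Largest k: floor((21 - q_1)/q_2) = floor((21 - 3)/10) = 1.
That gives (1*63 + 19)/(1*10 + 3) = 82/13.
Compare the errors: |x - 63/10| = |498*10 - 63*79|/(79*10) = 3/790, and |x - 82/13| = |498*13 - 82*79|/(79*13) = 4/1027.
Cross-multiplying, 3*1027 = 3081 < 3160 = 4*790, so 3/790 is smaller: the convergent 63/10 is closer to x than 82/13.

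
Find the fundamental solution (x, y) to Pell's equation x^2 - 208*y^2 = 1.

(x, y) = (649, 45)

First expand sqrt(208) as a continued fraction. With x_i = (sqrt(208) + m_i)/d_i and (m_0, d_0) = (0, 1): a_0 = floor(sqrt(208)) = 14, since 14^2 = 196 <= 208 < 225 = 15^2.
Iterate m_{i+1} = d_i*a_i - m_i, d_{i+1} = (208 - m_{i+1}^2)/d_i, a_{i+1} = floor((a_0 + m_{i+1})/d_{i+1}):
  m_1 = 1*14 - 0 = 14, d_1 = (208 - 14^2)/1 = 12/1 = 12, a_1 = floor((14 + 14)/12) = 2.
  m_2 = 12*2 - 14 = 10, d_2 = (208 - 10^2)/12 = 108/12 = 9, a_2 = floor((14 + 10)/9) = 2.
  m_3 = 9*2 - 10 = 8, d_3 = (208 - 8^2)/9 = 144/9 = 16, a_3 = floor((14 + 8)/16) = 1.
  m_4 = 16*1 - 8 = 8, d_4 = (208 - 8^2)/16 = 144/16 = 9, a_4 = floor((14 + 8)/9) = 2.
  m_5 = 9*2 - 8 = 10, d_5 = (208 - 10^2)/9 = 108/9 = 12, a_5 = floor((14 + 10)/12) = 2.
  m_6 = 12*2 - 10 = 14, d_6 = (208 - 14^2)/12 = 12/12 = 1, a_6 = floor((14 + 14)/1) = 28.
  m_7 = 1*28 - 14 = 14, d_7 = (208 - 14^2)/1 = 12/1 = 12: (m_7, d_7) = (m_1, d_1) = (14, 12), so from here the quotients repeat a_1, ..., a_6; the period length is 6.
So sqrt(208) = [14; (2, 2, 1, 2, 2, 28)] with period length k = 6.
k is even, so the fundamental solution of x^2 - 208y^2 = 1 is (p_{k-1}, q_{k-1}) = (p_5, q_5); compute convergents through index 5.
Convergents (p_i = a_i*p_{i-1} + p_{i-2}, q_i = a_i*q_{i-1} + q_{i-2} with p_{-2}=0, p_{-1}=1, q_{-2}=1, q_{-1}=0):
  i=0: a_0=14, p_0 = 14*1 + 0 = 14, q_0 = 14*0 + 1 = 1.
  i=1: a_1=2, p_1 = 2*14 + 1 = 29, q_1 = 2*1 + 0 = 2.
  i=2: a_2=2, p_2 = 2*29 + 14 = 72, q_2 = 2*2 + 1 = 5.
  i=3: a_3=1, p_3 = 1*72 + 29 = 101, q_3 = 1*5 + 2 = 7.
  i=4: a_4=2, p_4 = 2*101 + 72 = 274, q_4 = 2*7 + 5 = 19.
  i=5: a_5=2, p_5 = 2*274 + 101 = 649, q_5 = 2*19 + 7 = 45.
Check: 649^2 - 208*45^2 = 421201 - 421200 = 1, so (x, y) = (649, 45) solves the equation, and by the theorem it is the least positive solution.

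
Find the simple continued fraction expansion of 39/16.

[2; 2, 3, 2]

Run the Euclidean algorithm on 39 and 16; the successive quotients are the partial quotients a_0, a_1, ... (each step inverts the fractional part left over by the previous one):
  39 = 2*16 + 7, so a_0 = 2.
  16 = 2*7 + 2, so a_1 = 2.
  7 = 3*2 + 1, so a_2 = 3.
  2 = 2*1 + 0, so a_3 = 2.
The remainder reaches 0 after 4 divisions, so the expansion has 4 partial quotients, read off in order.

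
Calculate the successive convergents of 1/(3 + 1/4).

Using the convergent recurrence p_i = a_i*p_{i-1} + p_{i-2}, q_i = a_i*q_{i-1} + q_{i-2} with p_{-2}=0, p_{-1}=1, q_{-2}=1, q_{-1}=0:
  i=0: a_0=0, p_0 = 0*1 + 0 = 0, q_0 = 0*0 + 1 = 1.
  i=1: a_1=3, p_1 = 3*0 + 1 = 1, q_1 = 3*1 + 0 = 3.
  i=2: a_2=4, p_2 = 4*1 + 0 = 4, q_2 = 4*3 + 1 = 13.

0/1, 1/3, 4/13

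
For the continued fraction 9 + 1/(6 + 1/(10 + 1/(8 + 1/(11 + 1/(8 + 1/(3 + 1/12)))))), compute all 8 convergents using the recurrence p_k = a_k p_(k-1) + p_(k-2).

9/1, 55/6, 559/61, 4527/494, 50356/5495, 407375/44454, 1272481/138857, 15677147/1710738

Using the convergent recurrence p_i = a_i*p_{i-1} + p_{i-2}, q_i = a_i*q_{i-1} + q_{i-2} with p_{-2}=0, p_{-1}=1, q_{-2}=1, q_{-1}=0:
  i=0: a_0=9, p_0 = 9*1 + 0 = 9, q_0 = 9*0 + 1 = 1.
  i=1: a_1=6, p_1 = 6*9 + 1 = 55, q_1 = 6*1 + 0 = 6.
  i=2: a_2=10, p_2 = 10*55 + 9 = 559, q_2 = 10*6 + 1 = 61.
  i=3: a_3=8, p_3 = 8*559 + 55 = 4527, q_3 = 8*61 + 6 = 494.
  i=4: a_4=11, p_4 = 11*4527 + 559 = 50356, q_4 = 11*494 + 61 = 5495.
  i=5: a_5=8, p_5 = 8*50356 + 4527 = 407375, q_5 = 8*5495 + 494 = 44454.
  i=6: a_6=3, p_6 = 3*407375 + 50356 = 1272481, q_6 = 3*44454 + 5495 = 138857.
  i=7: a_7=12, p_7 = 12*1272481 + 407375 = 15677147, q_7 = 12*138857 + 44454 = 1710738.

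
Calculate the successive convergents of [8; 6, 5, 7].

Using the convergent recurrence p_i = a_i*p_{i-1} + p_{i-2}, q_i = a_i*q_{i-1} + q_{i-2} with p_{-2}=0, p_{-1}=1, q_{-2}=1, q_{-1}=0:
  i=0: a_0=8, p_0 = 8*1 + 0 = 8, q_0 = 8*0 + 1 = 1.
  i=1: a_1=6, p_1 = 6*8 + 1 = 49, q_1 = 6*1 + 0 = 6.
  i=2: a_2=5, p_2 = 5*49 + 8 = 253, q_2 = 5*6 + 1 = 31.
  i=3: a_3=7, p_3 = 7*253 + 49 = 1820, q_3 = 7*31 + 6 = 223.

8/1, 49/6, 253/31, 1820/223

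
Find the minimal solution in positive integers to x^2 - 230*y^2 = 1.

First expand sqrt(230) as a continued fraction. With x_i = (sqrt(230) + m_i)/d_i and (m_0, d_0) = (0, 1): a_0 = floor(sqrt(230)) = 15, since 15^2 = 225 <= 230 < 256 = 16^2.
Iterate m_{i+1} = d_i*a_i - m_i, d_{i+1} = (230 - m_{i+1}^2)/d_i, a_{i+1} = floor((a_0 + m_{i+1})/d_{i+1}):
  m_1 = 1*15 - 0 = 15, d_1 = (230 - 15^2)/1 = 5/1 = 5, a_1 = floor((15 + 15)/5) = 6.
  m_2 = 5*6 - 15 = 15, d_2 = (230 - 15^2)/5 = 5/5 = 1, a_2 = floor((15 + 15)/1) = 30.
  m_3 = 1*30 - 15 = 15, d_3 = (230 - 15^2)/1 = 5/1 = 5: (m_3, d_3) = (m_1, d_1) = (15, 5), so from here the quotients repeat a_1, a_2; the period length is 2.
So sqrt(230) = [15; (6, 30)] with period length k = 2.
k is even, so the fundamental solution of x^2 - 230y^2 = 1 is (p_{k-1}, q_{k-1}) = (p_1, q_1); compute convergents through index 1.
Convergents (p_i = a_i*p_{i-1} + p_{i-2}, q_i = a_i*q_{i-1} + q_{i-2} with p_{-2}=0, p_{-1}=1, q_{-2}=1, q_{-1}=0):
  i=0: a_0=15, p_0 = 15*1 + 0 = 15, q_0 = 15*0 + 1 = 1.
  i=1: a_1=6, p_1 = 6*15 + 1 = 91, q_1 = 6*1 + 0 = 6.
Check: 91^2 - 230*6^2 = 8281 - 8280 = 1, so (x, y) = (91, 6) solves the equation, and by the theorem it is the least positive solution.

(x, y) = (91, 6)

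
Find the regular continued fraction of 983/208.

[4; 1, 2, 1, 1, 1, 5, 1, 2]

Run the Euclidean algorithm on 983 and 208; the successive quotients are the partial quotients a_0, a_1, ... (each step inverts the fractional part left over by the previous one):
  983 = 4*208 + 151, so a_0 = 4.
  208 = 1*151 + 57, so a_1 = 1.
  151 = 2*57 + 37, so a_2 = 2.
  57 = 1*37 + 20, so a_3 = 1.
  37 = 1*20 + 17, so a_4 = 1.
  20 = 1*17 + 3, so a_5 = 1.
  17 = 5*3 + 2, so a_6 = 5.
  3 = 1*2 + 1, so a_7 = 1.
  2 = 2*1 + 0, so a_8 = 2.
The remainder reaches 0 after 9 divisions, so the expansion has 9 partial quotients, read off in order.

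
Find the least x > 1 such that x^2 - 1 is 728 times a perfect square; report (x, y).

First expand sqrt(728) as a continued fraction. With x_i = (sqrt(728) + m_i)/d_i and (m_0, d_0) = (0, 1): a_0 = floor(sqrt(728)) = 26, since 26^2 = 676 <= 728 < 729 = 27^2.
Iterate m_{i+1} = d_i*a_i - m_i, d_{i+1} = (728 - m_{i+1}^2)/d_i, a_{i+1} = floor((a_0 + m_{i+1})/d_{i+1}):
  m_1 = 1*26 - 0 = 26, d_1 = (728 - 26^2)/1 = 52/1 = 52, a_1 = floor((26 + 26)/52) = 1.
  m_2 = 52*1 - 26 = 26, d_2 = (728 - 26^2)/52 = 52/52 = 1, a_2 = floor((26 + 26)/1) = 52.
  m_3 = 1*52 - 26 = 26, d_3 = (728 - 26^2)/1 = 52/1 = 52: (m_3, d_3) = (m_1, d_1) = (26, 52), so from here the quotients repeat a_1, a_2; the period length is 2.
So sqrt(728) = [26; (1, 52)] with period length k = 2.
k is even, so the fundamental solution of x^2 - 728y^2 = 1 is (p_{k-1}, q_{k-1}) = (p_1, q_1); compute convergents through index 1.
Convergents (p_i = a_i*p_{i-1} + p_{i-2}, q_i = a_i*q_{i-1} + q_{i-2} with p_{-2}=0, p_{-1}=1, q_{-2}=1, q_{-1}=0):
  i=0: a_0=26, p_0 = 26*1 + 0 = 26, q_0 = 26*0 + 1 = 1.
  i=1: a_1=1, p_1 = 1*26 + 1 = 27, q_1 = 1*1 + 0 = 1.
Check: 27^2 - 728*1^2 = 729 - 728 = 1, so (x, y) = (27, 1) solves the equation, and by the theorem it is the least positive solution.

(x, y) = (27, 1)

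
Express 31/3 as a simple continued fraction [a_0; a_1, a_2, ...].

[10; 3]

Run the Euclidean algorithm on 31 and 3; the successive quotients are the partial quotients a_0, a_1, ... (each step inverts the fractional part left over by the previous one):
  31 = 10*3 + 1, so a_0 = 10.
  3 = 3*1 + 0, so a_1 = 3.
The remainder reaches 0 after 2 divisions, so the expansion has 2 partial quotients, read off in order.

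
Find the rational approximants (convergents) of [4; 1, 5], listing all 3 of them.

Using the convergent recurrence p_i = a_i*p_{i-1} + p_{i-2}, q_i = a_i*q_{i-1} + q_{i-2} with p_{-2}=0, p_{-1}=1, q_{-2}=1, q_{-1}=0:
  i=0: a_0=4, p_0 = 4*1 + 0 = 4, q_0 = 4*0 + 1 = 1.
  i=1: a_1=1, p_1 = 1*4 + 1 = 5, q_1 = 1*1 + 0 = 1.
  i=2: a_2=5, p_2 = 5*5 + 4 = 29, q_2 = 5*1 + 1 = 6.

4/1, 5/1, 29/6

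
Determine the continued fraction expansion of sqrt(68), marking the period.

[8; (4, 16)]

Write x_i = (sqrt(68) + m_i)/d_i with (m_0, d_0) = (0, 1). a_0 = floor(sqrt(68)) = 8, since 8^2 = 64 <= 68 < 81 = 9^2.
Iterate m_{i+1} = d_i*a_i - m_i, d_{i+1} = (68 - m_{i+1}^2)/d_i, a_{i+1} = floor((a_0 + m_{i+1})/d_{i+1}):
  m_1 = 1*8 - 0 = 8, d_1 = (68 - 8^2)/1 = 4/1 = 4, a_1 = floor((8 + 8)/4) = 4.
  m_2 = 4*4 - 8 = 8, d_2 = (68 - 8^2)/4 = 4/4 = 1, a_2 = floor((8 + 8)/1) = 16.
  m_3 = 1*16 - 8 = 8, d_3 = (68 - 8^2)/1 = 4/1 = 4: (m_3, d_3) = (m_1, d_1) = (8, 4), so from here the quotients repeat a_1, a_2; the period length is 2.
Hence the expansion of sqrt(68) is a_0 = 8 followed by the repeating block 4, 16 (period 2).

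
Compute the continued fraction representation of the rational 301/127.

[2; 2, 1, 2, 2, 1, 4]

Run the Euclidean algorithm on 301 and 127; the successive quotients are the partial quotients a_0, a_1, ... (each step inverts the fractional part left over by the previous one):
  301 = 2*127 + 47, so a_0 = 2.
  127 = 2*47 + 33, so a_1 = 2.
  47 = 1*33 + 14, so a_2 = 1.
  33 = 2*14 + 5, so a_3 = 2.
  14 = 2*5 + 4, so a_4 = 2.
  5 = 1*4 + 1, so a_5 = 1.
  4 = 4*1 + 0, so a_6 = 4.
The remainder reaches 0 after 7 divisions, so the expansion has 7 partial quotients, read off in order.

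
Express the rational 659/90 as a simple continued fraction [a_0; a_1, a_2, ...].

Run the Euclidean algorithm on 659 and 90; the successive quotients are the partial quotients a_0, a_1, ... (each step inverts the fractional part left over by the previous one):
  659 = 7*90 + 29, so a_0 = 7.
  90 = 3*29 + 3, so a_1 = 3.
  29 = 9*3 + 2, so a_2 = 9.
  3 = 1*2 + 1, so a_3 = 1.
  2 = 2*1 + 0, so a_4 = 2.
The remainder reaches 0 after 5 divisions, so the expansion has 5 partial quotients, read off in order.

[7; 3, 9, 1, 2]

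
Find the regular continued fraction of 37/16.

[2; 3, 5]

Run the Euclidean algorithm on 37 and 16; the successive quotients are the partial quotients a_0, a_1, ... (each step inverts the fractional part left over by the previous one):
  37 = 2*16 + 5, so a_0 = 2.
  16 = 3*5 + 1, so a_1 = 3.
  5 = 5*1 + 0, so a_2 = 5.
The remainder reaches 0 after 3 divisions, so the expansion has 3 partial quotients, read off in order.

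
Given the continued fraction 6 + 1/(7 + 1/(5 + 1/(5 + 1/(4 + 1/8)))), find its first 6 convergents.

Using the convergent recurrence p_i = a_i*p_{i-1} + p_{i-2}, q_i = a_i*q_{i-1} + q_{i-2} with p_{-2}=0, p_{-1}=1, q_{-2}=1, q_{-1}=0:
  i=0: a_0=6, p_0 = 6*1 + 0 = 6, q_0 = 6*0 + 1 = 1.
  i=1: a_1=7, p_1 = 7*6 + 1 = 43, q_1 = 7*1 + 0 = 7.
  i=2: a_2=5, p_2 = 5*43 + 6 = 221, q_2 = 5*7 + 1 = 36.
  i=3: a_3=5, p_3 = 5*221 + 43 = 1148, q_3 = 5*36 + 7 = 187.
  i=4: a_4=4, p_4 = 4*1148 + 221 = 4813, q_4 = 4*187 + 36 = 784.
  i=5: a_5=8, p_5 = 8*4813 + 1148 = 39652, q_5 = 8*784 + 187 = 6459.

6/1, 43/7, 221/36, 1148/187, 4813/784, 39652/6459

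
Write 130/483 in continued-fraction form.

[0; 3, 1, 2, 1, 1, 18]

Run the Euclidean algorithm on 130 and 483; the successive quotients are the partial quotients a_0, a_1, ... (each step inverts the fractional part left over by the previous one):
  130 = 0*483 + 130, so a_0 = 0.
  483 = 3*130 + 93, so a_1 = 3.
  130 = 1*93 + 37, so a_2 = 1.
  93 = 2*37 + 19, so a_3 = 2.
  37 = 1*19 + 18, so a_4 = 1.
  19 = 1*18 + 1, so a_5 = 1.
  18 = 18*1 + 0, so a_6 = 18.
The remainder reaches 0 after 7 divisions, so the expansion has 7 partial quotients, read off in order.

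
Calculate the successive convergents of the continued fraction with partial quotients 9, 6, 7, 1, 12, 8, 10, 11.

Using the convergent recurrence p_i = a_i*p_{i-1} + p_{i-2}, q_i = a_i*q_{i-1} + q_{i-2} with p_{-2}=0, p_{-1}=1, q_{-2}=1, q_{-1}=0:
  i=0: a_0=9, p_0 = 9*1 + 0 = 9, q_0 = 9*0 + 1 = 1.
  i=1: a_1=6, p_1 = 6*9 + 1 = 55, q_1 = 6*1 + 0 = 6.
  i=2: a_2=7, p_2 = 7*55 + 9 = 394, q_2 = 7*6 + 1 = 43.
  i=3: a_3=1, p_3 = 1*394 + 55 = 449, q_3 = 1*43 + 6 = 49.
  i=4: a_4=12, p_4 = 12*449 + 394 = 5782, q_4 = 12*49 + 43 = 631.
  i=5: a_5=8, p_5 = 8*5782 + 449 = 46705, q_5 = 8*631 + 49 = 5097.
  i=6: a_6=10, p_6 = 10*46705 + 5782 = 472832, q_6 = 10*5097 + 631 = 51601.
  i=7: a_7=11, p_7 = 11*472832 + 46705 = 5247857, q_7 = 11*51601 + 5097 = 572708.

9/1, 55/6, 394/43, 449/49, 5782/631, 46705/5097, 472832/51601, 5247857/572708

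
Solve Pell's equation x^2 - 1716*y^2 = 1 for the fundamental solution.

(x, y) = (1524095, 36792)

First expand sqrt(1716) as a continued fraction. With x_i = (sqrt(1716) + m_i)/d_i and (m_0, d_0) = (0, 1): a_0 = floor(sqrt(1716)) = 41, since 41^2 = 1681 <= 1716 < 1764 = 42^2.
Iterate m_{i+1} = d_i*a_i - m_i, d_{i+1} = (1716 - m_{i+1}^2)/d_i, a_{i+1} = floor((a_0 + m_{i+1})/d_{i+1}):
  m_1 = 1*41 - 0 = 41, d_1 = (1716 - 41^2)/1 = 35/1 = 35, a_1 = floor((41 + 41)/35) = 2.
  m_2 = 35*2 - 41 = 29, d_2 = (1716 - 29^2)/35 = 875/35 = 25, a_2 = floor((41 + 29)/25) = 2.
  m_3 = 25*2 - 29 = 21, d_3 = (1716 - 21^2)/25 = 1275/25 = 51, a_3 = floor((41 + 21)/51) = 1.
  m_4 = 51*1 - 21 = 30, d_4 = (1716 - 30^2)/51 = 816/51 = 16, a_4 = floor((41 + 30)/16) = 4.
  m_5 = 16*4 - 30 = 34, d_5 = (1716 - 34^2)/16 = 560/16 = 35, a_5 = floor((41 + 34)/35) = 2.
  m_6 = 35*2 - 34 = 36, d_6 = (1716 - 36^2)/35 = 420/35 = 12, a_6 = floor((41 + 36)/12) = 6.
  m_7 = 12*6 - 36 = 36, d_7 = (1716 - 36^2)/12 = 420/12 = 35, a_7 = floor((41 + 36)/35) = 2.
  m_8 = 35*2 - 36 = 34, d_8 = (1716 - 34^2)/35 = 560/35 = 16, a_8 = floor((41 + 34)/16) = 4.
  m_9 = 16*4 - 34 = 30, d_9 = (1716 - 30^2)/16 = 816/16 = 51, a_9 = floor((41 + 30)/51) = 1.
  m_10 = 51*1 - 30 = 21, d_10 = (1716 - 21^2)/51 = 1275/51 = 25, a_10 = floor((41 + 21)/25) = 2.
  m_11 = 25*2 - 21 = 29, d_11 = (1716 - 29^2)/25 = 875/25 = 35, a_11 = floor((41 + 29)/35) = 2.
  m_12 = 35*2 - 29 = 41, d_12 = (1716 - 41^2)/35 = 35/35 = 1, a_12 = floor((41 + 41)/1) = 82.
  m_13 = 1*82 - 41 = 41, d_13 = (1716 - 41^2)/1 = 35/1 = 35: (m_13, d_13) = (m_1, d_1) = (41, 35), so from here the quotients repeat a_1, ..., a_12; the period length is 12.
So sqrt(1716) = [41; (2, 2, 1, 4, 2, 6, 2, 4, 1, 2, 2, 82)] with period length k = 12.
k is even, so the fundamental solution of x^2 - 1716y^2 = 1 is (p_{k-1}, q_{k-1}) = (p_11, q_11); compute convergents through index 11.
Convergents (p_i = a_i*p_{i-1} + p_{i-2}, q_i = a_i*q_{i-1} + q_{i-2} with p_{-2}=0, p_{-1}=1, q_{-2}=1, q_{-1}=0):
  i=0: a_0=41, p_0 = 41*1 + 0 = 41, q_0 = 41*0 + 1 = 1.
  i=1: a_1=2, p_1 = 2*41 + 1 = 83, q_1 = 2*1 + 0 = 2.
  i=2: a_2=2, p_2 = 2*83 + 41 = 207, q_2 = 2*2 + 1 = 5.
  i=3: a_3=1, p_3 = 1*207 + 83 = 290, q_3 = 1*5 + 2 = 7.
  i=4: a_4=4, p_4 = 4*290 + 207 = 1367, q_4 = 4*7 + 5 = 33.
  i=5: a_5=2, p_5 = 2*1367 + 290 = 3024, q_5 = 2*33 + 7 = 73.
  i=6: a_6=6, p_6 = 6*3024 + 1367 = 19511, q_6 = 6*73 + 33 = 471.
  i=7: a_7=2, p_7 = 2*19511 + 3024 = 42046, q_7 = 2*471 + 73 = 1015.
  i=8: a_8=4, p_8 = 4*42046 + 19511 = 187695, q_8 = 4*1015 + 471 = 4531.
  i=9: a_9=1, p_9 = 1*187695 + 42046 = 229741, q_9 = 1*4531 + 1015 = 5546.
  i=10: a_10=2, p_10 = 2*229741 + 187695 = 647177, q_10 = 2*5546 + 4531 = 15623.
  i=11: a_11=2, p_11 = 2*647177 + 229741 = 1524095, q_11 = 2*15623 + 5546 = 36792.
Check: 1524095^2 - 1716*36792^2 = 2322865569025 - 2322865569024 = 1, so (x, y) = (1524095, 36792) solves the equation, and by the theorem it is the least positive solution.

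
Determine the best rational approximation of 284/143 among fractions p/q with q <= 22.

2/1

Expand x = 284/143 as a continued fraction with the Euclidean algorithm:
  284 = 1*143 + 141, so a_0 = 1.
  143 = 1*141 + 2, so a_1 = 1.
  141 = 70*2 + 1, so a_2 = 70.
  2 = 2*1 + 0, so a_3 = 2.
so x = [1; 1, 70, 2].
Convergents (p_i = a_i*p_{i-1} + p_{i-2}, q_i = a_i*q_{i-1} + q_{i-2} with p_{-2}=0, p_{-1}=1, q_{-2}=1, q_{-1}=0), until the denominator exceeds 22:
  i=0: a_0=1, p_0 = 1*1 + 0 = 1, q_0 = 1*0 + 1 = 1.
  i=1: a_1=1, p_1 = 1*1 + 1 = 2, q_1 = 1*1 + 0 = 1.
  i=2: a_2=70, p_2 = 70*2 + 1 = 141, q_2 = 70*1 + 1 = 71.
q_2 = 71 > 22, so the last convergent with denominator <= 22 is p_1/q_1 = 2/1.
The closest fraction with denominator <= 22 is either p_1/q_1 or the intermediate fraction (k*p_1 + p_0)/(k*q_1 + q_0) with the largest k >= 1 whose denominator stays <= 22; these approach x as k grows, and every other convergent or intermediate fraction in range is farther away.
Largest k: floor((22 - q_0)/q_1) = floor((22 - 1)/1) = 21.
That gives (21*2 + 1)/(21*1 + 1) = 43/22.
Compare the errors: |x - 2/1| = |284*1 - 2*143|/(143*1) = 2/143, and |x - 43/22| = |284*22 - 43*143|/(143*22) = 99/3146.
Cross-multiplying, 2*3146 = 6292 < 14157 = 99*143, so 2/143 is smaller: the convergent 2/1 is closer to x than 43/22.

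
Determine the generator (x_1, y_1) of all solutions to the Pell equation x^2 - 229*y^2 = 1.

(x, y) = (5848201, 386460)

First expand sqrt(229) as a continued fraction. With x_i = (sqrt(229) + m_i)/d_i and (m_0, d_0) = (0, 1): a_0 = floor(sqrt(229)) = 15, since 15^2 = 225 <= 229 < 256 = 16^2.
Iterate m_{i+1} = d_i*a_i - m_i, d_{i+1} = (229 - m_{i+1}^2)/d_i, a_{i+1} = floor((a_0 + m_{i+1})/d_{i+1}):
  m_1 = 1*15 - 0 = 15, d_1 = (229 - 15^2)/1 = 4/1 = 4, a_1 = floor((15 + 15)/4) = 7.
  m_2 = 4*7 - 15 = 13, d_2 = (229 - 13^2)/4 = 60/4 = 15, a_2 = floor((15 + 13)/15) = 1.
  m_3 = 15*1 - 13 = 2, d_3 = (229 - 2^2)/15 = 225/15 = 15, a_3 = floor((15 + 2)/15) = 1.
  m_4 = 15*1 - 2 = 13, d_4 = (229 - 13^2)/15 = 60/15 = 4, a_4 = floor((15 + 13)/4) = 7.
  m_5 = 4*7 - 13 = 15, d_5 = (229 - 15^2)/4 = 4/4 = 1, a_5 = floor((15 + 15)/1) = 30.
  m_6 = 1*30 - 15 = 15, d_6 = (229 - 15^2)/1 = 4/1 = 4: (m_6, d_6) = (m_1, d_1) = (15, 4), so from here the quotients repeat a_1, ..., a_5; the period length is 5.
So sqrt(229) = [15; (7, 1, 1, 7, 30)] with period length k = 5.
k is odd, so (p_{k-1}, q_{k-1}) only solves x^2 - 229y^2 = -1 and the fundamental solution of x^2 - 229y^2 = 1 is (p_{2k-1}, q_{2k-1}) = (p_9, q_9); compute convergents through index 9, running through the period twice.
Convergents (p_i = a_i*p_{i-1} + p_{i-2}, q_i = a_i*q_{i-1} + q_{i-2} with p_{-2}=0, p_{-1}=1, q_{-2}=1, q_{-1}=0):
  i=0: a_0=15, p_0 = 15*1 + 0 = 15, q_0 = 15*0 + 1 = 1.
  i=1: a_1=7, p_1 = 7*15 + 1 = 106, q_1 = 7*1 + 0 = 7.
  i=2: a_2=1, p_2 = 1*106 + 15 = 121, q_2 = 1*7 + 1 = 8.
  i=3: a_3=1, p_3 = 1*121 + 106 = 227, q_3 = 1*8 + 7 = 15.
  i=4: a_4=7, p_4 = 7*227 + 121 = 1710, q_4 = 7*15 + 8 = 113.
  i=5: a_5=30, p_5 = 30*1710 + 227 = 51527, q_5 = 30*113 + 15 = 3405.
  i=6: a_6=7, p_6 = 7*51527 + 1710 = 362399, q_6 = 7*3405 + 113 = 23948.
  i=7: a_7=1, p_7 = 1*362399 + 51527 = 413926, q_7 = 1*23948 + 3405 = 27353.
  i=8: a_8=1, p_8 = 1*413926 + 362399 = 776325, q_8 = 1*27353 + 23948 = 51301.
  i=9: a_9=7, p_9 = 7*776325 + 413926 = 5848201, q_9 = 7*51301 + 27353 = 386460.
Indeed p_4^2 - 229*q_4^2 = 2924100 - 2924101 = -1, not +1.
Check: 5848201^2 - 229*386460^2 = 34201454936401 - 34201454936400 = 1, so (x, y) = (5848201, 386460) solves the equation, and by the theorem it is the least positive solution.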